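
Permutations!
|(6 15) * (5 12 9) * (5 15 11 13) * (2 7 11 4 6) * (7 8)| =|(2 8 7 11 13 5 12 9 15)(4 6)| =18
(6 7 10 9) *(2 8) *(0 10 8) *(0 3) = [10, 1, 3, 0, 4, 5, 7, 8, 2, 6, 9] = (0 10 9 6 7 8 2 3)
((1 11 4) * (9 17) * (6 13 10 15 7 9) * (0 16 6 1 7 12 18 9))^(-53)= (0 13 12 17 4 16 10 18 1 7 6 15 9 11)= ((0 16 6 13 10 15 12 18 9 17 1 11 4 7))^(-53)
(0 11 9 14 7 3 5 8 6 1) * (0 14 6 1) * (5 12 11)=(0 5 8 1 14 7 3 12 11 9 6)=[5, 14, 2, 12, 4, 8, 0, 3, 1, 6, 10, 9, 11, 13, 7]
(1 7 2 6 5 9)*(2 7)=(1 2 6 5 9)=[0, 2, 6, 3, 4, 9, 5, 7, 8, 1]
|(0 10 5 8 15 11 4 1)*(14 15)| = |(0 10 5 8 14 15 11 4 1)| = 9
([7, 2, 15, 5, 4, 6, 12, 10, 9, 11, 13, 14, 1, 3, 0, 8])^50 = [5, 11, 14, 2, 4, 15, 8, 6, 7, 10, 12, 13, 9, 1, 3, 0]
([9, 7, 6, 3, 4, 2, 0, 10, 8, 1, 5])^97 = [9, 7, 6, 3, 4, 2, 0, 10, 8, 1, 5]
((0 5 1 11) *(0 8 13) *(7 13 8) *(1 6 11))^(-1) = (0 13 7 11 6 5)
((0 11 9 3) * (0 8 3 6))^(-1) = ((0 11 9 6)(3 8))^(-1) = (0 6 9 11)(3 8)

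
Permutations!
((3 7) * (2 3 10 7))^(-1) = ((2 3)(7 10))^(-1) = (2 3)(7 10)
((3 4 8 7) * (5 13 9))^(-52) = ((3 4 8 7)(5 13 9))^(-52) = (5 9 13)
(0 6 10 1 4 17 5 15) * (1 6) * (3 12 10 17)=(0 1 4 3 12 10 6 17 5 15)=[1, 4, 2, 12, 3, 15, 17, 7, 8, 9, 6, 11, 10, 13, 14, 0, 16, 5]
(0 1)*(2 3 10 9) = [1, 0, 3, 10, 4, 5, 6, 7, 8, 2, 9] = (0 1)(2 3 10 9)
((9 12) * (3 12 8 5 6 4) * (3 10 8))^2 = (3 9 12)(4 8 6 10 5)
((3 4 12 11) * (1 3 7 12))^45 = ((1 3 4)(7 12 11))^45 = (12)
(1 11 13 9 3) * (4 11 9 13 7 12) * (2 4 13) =[0, 9, 4, 1, 11, 5, 6, 12, 8, 3, 10, 7, 13, 2] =(1 9 3)(2 4 11 7 12 13)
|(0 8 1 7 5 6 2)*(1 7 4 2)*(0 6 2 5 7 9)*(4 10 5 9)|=20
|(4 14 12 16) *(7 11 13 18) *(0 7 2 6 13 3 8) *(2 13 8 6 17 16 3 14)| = |(0 7 11 14 12 3 6 8)(2 17 16 4)(13 18)| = 8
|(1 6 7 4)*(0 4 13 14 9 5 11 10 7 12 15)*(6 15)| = |(0 4 1 15)(5 11 10 7 13 14 9)(6 12)| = 28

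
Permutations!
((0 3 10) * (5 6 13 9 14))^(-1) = ((0 3 10)(5 6 13 9 14))^(-1) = (0 10 3)(5 14 9 13 6)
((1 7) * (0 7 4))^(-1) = (0 4 1 7) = ((0 7 1 4))^(-1)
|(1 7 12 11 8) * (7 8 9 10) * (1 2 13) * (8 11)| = 9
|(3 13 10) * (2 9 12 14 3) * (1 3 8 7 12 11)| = |(1 3 13 10 2 9 11)(7 12 14 8)| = 28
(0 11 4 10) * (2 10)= [11, 1, 10, 3, 2, 5, 6, 7, 8, 9, 0, 4]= (0 11 4 2 10)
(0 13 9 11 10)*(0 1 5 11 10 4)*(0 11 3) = (0 13 9 10 1 5 3)(4 11) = [13, 5, 2, 0, 11, 3, 6, 7, 8, 10, 1, 4, 12, 9]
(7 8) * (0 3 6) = (0 3 6)(7 8) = [3, 1, 2, 6, 4, 5, 0, 8, 7]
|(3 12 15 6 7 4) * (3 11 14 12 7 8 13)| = |(3 7 4 11 14 12 15 6 8 13)| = 10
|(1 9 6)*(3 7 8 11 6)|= 7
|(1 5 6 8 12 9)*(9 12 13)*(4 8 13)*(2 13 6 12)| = 6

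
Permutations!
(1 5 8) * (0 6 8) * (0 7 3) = [6, 5, 2, 0, 4, 7, 8, 3, 1] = (0 6 8 1 5 7 3)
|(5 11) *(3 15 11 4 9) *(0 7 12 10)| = 12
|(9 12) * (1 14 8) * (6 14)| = 4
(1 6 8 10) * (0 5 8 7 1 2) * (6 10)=(0 5 8 6 7 1 10 2)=[5, 10, 0, 3, 4, 8, 7, 1, 6, 9, 2]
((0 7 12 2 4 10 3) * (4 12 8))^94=((0 7 8 4 10 3)(2 12))^94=(12)(0 10 8)(3 4 7)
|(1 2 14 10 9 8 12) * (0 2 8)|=15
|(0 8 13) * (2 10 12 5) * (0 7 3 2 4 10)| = |(0 8 13 7 3 2)(4 10 12 5)| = 12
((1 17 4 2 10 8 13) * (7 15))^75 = (1 8 2 17 13 10 4)(7 15)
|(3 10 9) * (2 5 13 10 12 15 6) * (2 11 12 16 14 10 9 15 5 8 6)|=13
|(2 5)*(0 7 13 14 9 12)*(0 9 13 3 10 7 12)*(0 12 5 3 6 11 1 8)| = 10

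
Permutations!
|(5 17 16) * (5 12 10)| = |(5 17 16 12 10)| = 5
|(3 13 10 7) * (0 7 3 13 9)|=6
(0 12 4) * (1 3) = [12, 3, 2, 1, 0, 5, 6, 7, 8, 9, 10, 11, 4] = (0 12 4)(1 3)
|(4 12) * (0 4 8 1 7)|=6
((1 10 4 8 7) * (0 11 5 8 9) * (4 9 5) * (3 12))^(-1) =((0 11 4 5 8 7 1 10 9)(3 12))^(-1) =(0 9 10 1 7 8 5 4 11)(3 12)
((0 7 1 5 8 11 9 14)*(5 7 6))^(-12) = (0 5 11 14 6 8 9)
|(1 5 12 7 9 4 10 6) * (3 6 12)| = |(1 5 3 6)(4 10 12 7 9)| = 20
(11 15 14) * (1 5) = (1 5)(11 15 14) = [0, 5, 2, 3, 4, 1, 6, 7, 8, 9, 10, 15, 12, 13, 11, 14]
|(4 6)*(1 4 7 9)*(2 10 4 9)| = 10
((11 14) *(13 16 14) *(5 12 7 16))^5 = (5 11 16 12 13 14 7)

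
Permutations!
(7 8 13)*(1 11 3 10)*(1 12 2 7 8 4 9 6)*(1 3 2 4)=(1 11 2 7)(3 10 12 4 9 6)(8 13)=[0, 11, 7, 10, 9, 5, 3, 1, 13, 6, 12, 2, 4, 8]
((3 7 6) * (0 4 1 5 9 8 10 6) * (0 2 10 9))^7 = (0 5 1 4)(2 6 7 10 3)(8 9)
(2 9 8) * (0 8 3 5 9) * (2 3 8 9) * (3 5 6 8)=[9, 1, 0, 6, 4, 2, 8, 7, 5, 3]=(0 9 3 6 8 5 2)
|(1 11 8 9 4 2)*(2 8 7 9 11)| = |(1 2)(4 8 11 7 9)| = 10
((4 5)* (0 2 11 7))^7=(0 7 11 2)(4 5)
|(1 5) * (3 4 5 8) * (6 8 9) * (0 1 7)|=|(0 1 9 6 8 3 4 5 7)|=9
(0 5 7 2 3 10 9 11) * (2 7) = (0 5 2 3 10 9 11) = [5, 1, 3, 10, 4, 2, 6, 7, 8, 11, 9, 0]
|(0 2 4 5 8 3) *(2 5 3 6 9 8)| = |(0 5 2 4 3)(6 9 8)| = 15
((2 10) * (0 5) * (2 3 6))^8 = ((0 5)(2 10 3 6))^8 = (10)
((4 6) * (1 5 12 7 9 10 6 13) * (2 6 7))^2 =(1 12 6 13 5 2 4)(7 10 9) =((1 5 12 2 6 4 13)(7 9 10))^2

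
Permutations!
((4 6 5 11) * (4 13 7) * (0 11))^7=((0 11 13 7 4 6 5))^7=(13)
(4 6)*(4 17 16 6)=(6 17 16)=[0, 1, 2, 3, 4, 5, 17, 7, 8, 9, 10, 11, 12, 13, 14, 15, 6, 16]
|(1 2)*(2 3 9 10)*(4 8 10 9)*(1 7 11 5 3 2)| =9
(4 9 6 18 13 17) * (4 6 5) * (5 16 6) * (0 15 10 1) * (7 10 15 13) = (0 13 17 5 4 9 16 6 18 7 10 1) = [13, 0, 2, 3, 9, 4, 18, 10, 8, 16, 1, 11, 12, 17, 14, 15, 6, 5, 7]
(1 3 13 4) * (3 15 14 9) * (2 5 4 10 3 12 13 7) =(1 15 14 9 12 13 10 3 7 2 5 4) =[0, 15, 5, 7, 1, 4, 6, 2, 8, 12, 3, 11, 13, 10, 9, 14]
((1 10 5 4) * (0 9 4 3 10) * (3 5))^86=(10)(0 4)(1 9)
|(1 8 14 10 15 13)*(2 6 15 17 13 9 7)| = 30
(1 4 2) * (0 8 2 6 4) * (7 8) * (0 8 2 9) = [7, 8, 1, 3, 6, 5, 4, 2, 9, 0] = (0 7 2 1 8 9)(4 6)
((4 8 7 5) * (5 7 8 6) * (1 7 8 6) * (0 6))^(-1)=(0 8 7 1 4 5 6)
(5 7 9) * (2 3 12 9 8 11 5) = (2 3 12 9)(5 7 8 11) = [0, 1, 3, 12, 4, 7, 6, 8, 11, 2, 10, 5, 9]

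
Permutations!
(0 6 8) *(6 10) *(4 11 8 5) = (0 10 6 5 4 11 8) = [10, 1, 2, 3, 11, 4, 5, 7, 0, 9, 6, 8]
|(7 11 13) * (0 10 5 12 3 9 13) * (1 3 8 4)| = |(0 10 5 12 8 4 1 3 9 13 7 11)| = 12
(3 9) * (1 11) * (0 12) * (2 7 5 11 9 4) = (0 12)(1 9 3 4 2 7 5 11) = [12, 9, 7, 4, 2, 11, 6, 5, 8, 3, 10, 1, 0]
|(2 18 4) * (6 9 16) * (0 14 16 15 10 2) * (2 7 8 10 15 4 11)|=6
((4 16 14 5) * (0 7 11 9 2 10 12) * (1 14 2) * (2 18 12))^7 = (0 4 9 12 5 11 18 14 7 16 1)(2 10)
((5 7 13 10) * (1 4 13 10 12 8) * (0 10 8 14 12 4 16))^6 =(0 16 1 8 7 5 10) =((0 10 5 7 8 1 16)(4 13)(12 14))^6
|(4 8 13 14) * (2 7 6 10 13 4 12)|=|(2 7 6 10 13 14 12)(4 8)|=14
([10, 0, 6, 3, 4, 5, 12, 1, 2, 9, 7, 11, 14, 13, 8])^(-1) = [1, 7, 8, 3, 4, 5, 2, 10, 14, 9, 0, 11, 6, 13, 12]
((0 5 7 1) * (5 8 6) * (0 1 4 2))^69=((0 8 6 5 7 4 2))^69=(0 2 4 7 5 6 8)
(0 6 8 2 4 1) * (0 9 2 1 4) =(0 6 8 1 9 2) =[6, 9, 0, 3, 4, 5, 8, 7, 1, 2]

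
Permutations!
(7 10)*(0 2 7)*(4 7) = (0 2 4 7 10) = [2, 1, 4, 3, 7, 5, 6, 10, 8, 9, 0]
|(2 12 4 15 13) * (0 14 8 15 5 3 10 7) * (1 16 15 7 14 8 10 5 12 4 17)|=24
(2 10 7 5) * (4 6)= (2 10 7 5)(4 6)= [0, 1, 10, 3, 6, 2, 4, 5, 8, 9, 7]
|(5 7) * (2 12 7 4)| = 5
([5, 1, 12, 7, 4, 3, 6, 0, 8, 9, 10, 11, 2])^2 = (12)(0 3)(5 7)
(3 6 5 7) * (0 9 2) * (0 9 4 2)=(0 4 2 9)(3 6 5 7)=[4, 1, 9, 6, 2, 7, 5, 3, 8, 0]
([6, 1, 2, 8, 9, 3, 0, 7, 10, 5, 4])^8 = [0, 1, 2, 10, 5, 8, 6, 7, 4, 3, 9]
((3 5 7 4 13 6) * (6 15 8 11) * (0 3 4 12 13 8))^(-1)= (0 15 13 12 7 5 3)(4 6 11 8)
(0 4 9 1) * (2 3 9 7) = (0 4 7 2 3 9 1) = [4, 0, 3, 9, 7, 5, 6, 2, 8, 1]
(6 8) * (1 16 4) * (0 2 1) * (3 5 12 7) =[2, 16, 1, 5, 0, 12, 8, 3, 6, 9, 10, 11, 7, 13, 14, 15, 4] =(0 2 1 16 4)(3 5 12 7)(6 8)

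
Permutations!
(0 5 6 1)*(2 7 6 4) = (0 5 4 2 7 6 1) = [5, 0, 7, 3, 2, 4, 1, 6]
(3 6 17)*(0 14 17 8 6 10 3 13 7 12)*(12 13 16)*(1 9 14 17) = [17, 9, 2, 10, 4, 5, 8, 13, 6, 14, 3, 11, 0, 7, 1, 15, 12, 16] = (0 17 16 12)(1 9 14)(3 10)(6 8)(7 13)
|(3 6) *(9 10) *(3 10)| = |(3 6 10 9)| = 4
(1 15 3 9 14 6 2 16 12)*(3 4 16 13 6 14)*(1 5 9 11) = (1 15 4 16 12 5 9 3 11)(2 13 6) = [0, 15, 13, 11, 16, 9, 2, 7, 8, 3, 10, 1, 5, 6, 14, 4, 12]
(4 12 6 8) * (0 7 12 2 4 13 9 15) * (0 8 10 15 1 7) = [0, 7, 4, 3, 2, 5, 10, 12, 13, 1, 15, 11, 6, 9, 14, 8] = (1 7 12 6 10 15 8 13 9)(2 4)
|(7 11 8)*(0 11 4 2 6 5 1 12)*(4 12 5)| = |(0 11 8 7 12)(1 5)(2 6 4)| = 30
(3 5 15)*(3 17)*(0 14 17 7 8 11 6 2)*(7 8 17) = (0 14 7 17 3 5 15 8 11 6 2) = [14, 1, 0, 5, 4, 15, 2, 17, 11, 9, 10, 6, 12, 13, 7, 8, 16, 3]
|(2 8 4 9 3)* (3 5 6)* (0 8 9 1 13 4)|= 30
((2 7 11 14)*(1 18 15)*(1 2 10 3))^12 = ((1 18 15 2 7 11 14 10 3))^12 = (1 2 14)(3 15 11)(7 10 18)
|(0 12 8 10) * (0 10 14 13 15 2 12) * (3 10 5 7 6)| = |(2 12 8 14 13 15)(3 10 5 7 6)| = 30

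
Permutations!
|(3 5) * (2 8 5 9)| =|(2 8 5 3 9)| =5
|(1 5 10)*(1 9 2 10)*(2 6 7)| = 10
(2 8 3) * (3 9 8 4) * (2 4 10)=(2 10)(3 4)(8 9)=[0, 1, 10, 4, 3, 5, 6, 7, 9, 8, 2]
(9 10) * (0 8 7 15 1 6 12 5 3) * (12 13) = (0 8 7 15 1 6 13 12 5 3)(9 10) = [8, 6, 2, 0, 4, 3, 13, 15, 7, 10, 9, 11, 5, 12, 14, 1]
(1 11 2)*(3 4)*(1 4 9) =(1 11 2 4 3 9) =[0, 11, 4, 9, 3, 5, 6, 7, 8, 1, 10, 2]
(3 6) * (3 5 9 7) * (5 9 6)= (3 5 6 9 7)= [0, 1, 2, 5, 4, 6, 9, 3, 8, 7]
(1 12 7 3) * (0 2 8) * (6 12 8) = [2, 8, 6, 1, 4, 5, 12, 3, 0, 9, 10, 11, 7] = (0 2 6 12 7 3 1 8)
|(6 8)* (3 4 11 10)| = 4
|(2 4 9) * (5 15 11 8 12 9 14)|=|(2 4 14 5 15 11 8 12 9)|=9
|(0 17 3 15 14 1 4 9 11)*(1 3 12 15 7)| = 11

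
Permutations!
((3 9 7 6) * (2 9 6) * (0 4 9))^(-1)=(0 2 7 9 4)(3 6)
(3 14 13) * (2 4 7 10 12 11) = [0, 1, 4, 14, 7, 5, 6, 10, 8, 9, 12, 2, 11, 3, 13] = (2 4 7 10 12 11)(3 14 13)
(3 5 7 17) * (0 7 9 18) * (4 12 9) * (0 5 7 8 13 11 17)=(0 8 13 11 17 3 7)(4 12 9 18 5)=[8, 1, 2, 7, 12, 4, 6, 0, 13, 18, 10, 17, 9, 11, 14, 15, 16, 3, 5]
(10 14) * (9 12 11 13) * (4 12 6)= [0, 1, 2, 3, 12, 5, 4, 7, 8, 6, 14, 13, 11, 9, 10]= (4 12 11 13 9 6)(10 14)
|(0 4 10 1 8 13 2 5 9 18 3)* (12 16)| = 22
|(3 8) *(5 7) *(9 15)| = 2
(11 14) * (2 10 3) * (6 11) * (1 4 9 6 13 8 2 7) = (1 4 9 6 11 14 13 8 2 10 3 7) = [0, 4, 10, 7, 9, 5, 11, 1, 2, 6, 3, 14, 12, 8, 13]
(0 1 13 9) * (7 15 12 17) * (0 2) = (0 1 13 9 2)(7 15 12 17) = [1, 13, 0, 3, 4, 5, 6, 15, 8, 2, 10, 11, 17, 9, 14, 12, 16, 7]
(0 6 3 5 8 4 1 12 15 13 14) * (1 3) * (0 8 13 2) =(0 6 1 12 15 2)(3 5 13 14 8 4) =[6, 12, 0, 5, 3, 13, 1, 7, 4, 9, 10, 11, 15, 14, 8, 2]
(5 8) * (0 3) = [3, 1, 2, 0, 4, 8, 6, 7, 5] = (0 3)(5 8)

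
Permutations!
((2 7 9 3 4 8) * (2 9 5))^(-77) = ((2 7 5)(3 4 8 9))^(-77) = (2 7 5)(3 9 8 4)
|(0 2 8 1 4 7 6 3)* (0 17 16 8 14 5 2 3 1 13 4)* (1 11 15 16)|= |(0 3 17 1)(2 14 5)(4 7 6 11 15 16 8 13)|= 24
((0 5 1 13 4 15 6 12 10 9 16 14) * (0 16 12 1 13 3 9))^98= (16)(0 10 12 9 3 1 6 15 4 13 5)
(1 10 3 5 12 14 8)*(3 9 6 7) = (1 10 9 6 7 3 5 12 14 8) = [0, 10, 2, 5, 4, 12, 7, 3, 1, 6, 9, 11, 14, 13, 8]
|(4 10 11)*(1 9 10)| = 5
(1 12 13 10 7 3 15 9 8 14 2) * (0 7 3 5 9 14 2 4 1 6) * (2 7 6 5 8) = [6, 12, 5, 15, 1, 9, 0, 8, 7, 2, 3, 11, 13, 10, 4, 14] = (0 6)(1 12 13 10 3 15 14 4)(2 5 9)(7 8)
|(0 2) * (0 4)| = 3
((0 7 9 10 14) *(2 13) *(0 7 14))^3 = (0 9 14 10 7)(2 13)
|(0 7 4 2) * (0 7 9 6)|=|(0 9 6)(2 7 4)|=3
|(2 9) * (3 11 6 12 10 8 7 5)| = |(2 9)(3 11 6 12 10 8 7 5)| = 8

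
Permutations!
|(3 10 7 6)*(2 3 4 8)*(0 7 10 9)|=|(10)(0 7 6 4 8 2 3 9)|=8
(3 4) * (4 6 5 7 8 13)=(3 6 5 7 8 13 4)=[0, 1, 2, 6, 3, 7, 5, 8, 13, 9, 10, 11, 12, 4]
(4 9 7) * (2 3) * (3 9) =[0, 1, 9, 2, 3, 5, 6, 4, 8, 7] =(2 9 7 4 3)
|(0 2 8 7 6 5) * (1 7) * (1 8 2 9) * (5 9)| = |(0 5)(1 7 6 9)| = 4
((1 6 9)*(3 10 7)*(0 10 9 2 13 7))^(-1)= ((0 10)(1 6 2 13 7 3 9))^(-1)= (0 10)(1 9 3 7 13 2 6)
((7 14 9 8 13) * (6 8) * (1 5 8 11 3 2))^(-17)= (1 14 2 7 3 13 11 8 6 5 9)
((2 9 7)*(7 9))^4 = (9) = ((9)(2 7))^4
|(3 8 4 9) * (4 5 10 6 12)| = |(3 8 5 10 6 12 4 9)| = 8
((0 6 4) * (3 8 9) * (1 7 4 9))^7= (0 4 7 1 8 3 9 6)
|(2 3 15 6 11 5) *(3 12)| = |(2 12 3 15 6 11 5)| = 7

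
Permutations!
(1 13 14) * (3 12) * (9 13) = (1 9 13 14)(3 12) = [0, 9, 2, 12, 4, 5, 6, 7, 8, 13, 10, 11, 3, 14, 1]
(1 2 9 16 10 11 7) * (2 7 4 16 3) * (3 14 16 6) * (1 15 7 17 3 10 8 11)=(1 17 3 2 9 14 16 8 11 4 6 10)(7 15)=[0, 17, 9, 2, 6, 5, 10, 15, 11, 14, 1, 4, 12, 13, 16, 7, 8, 3]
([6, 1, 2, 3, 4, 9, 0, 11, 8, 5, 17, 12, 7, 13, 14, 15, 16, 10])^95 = (0 6)(5 9)(7 12 11)(10 17)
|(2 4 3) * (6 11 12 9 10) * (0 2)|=|(0 2 4 3)(6 11 12 9 10)|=20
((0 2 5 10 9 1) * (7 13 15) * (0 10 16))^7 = (0 16 5 2)(1 10 9)(7 13 15)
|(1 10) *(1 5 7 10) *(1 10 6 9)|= 6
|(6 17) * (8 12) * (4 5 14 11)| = 4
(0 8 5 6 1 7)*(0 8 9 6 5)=(0 9 6 1 7 8)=[9, 7, 2, 3, 4, 5, 1, 8, 0, 6]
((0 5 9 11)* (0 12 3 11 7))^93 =(12)(0 5 9 7)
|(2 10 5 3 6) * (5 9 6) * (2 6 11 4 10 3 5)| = 4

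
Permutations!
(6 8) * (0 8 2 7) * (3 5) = (0 8 6 2 7)(3 5) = [8, 1, 7, 5, 4, 3, 2, 0, 6]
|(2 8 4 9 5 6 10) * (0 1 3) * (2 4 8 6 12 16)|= 24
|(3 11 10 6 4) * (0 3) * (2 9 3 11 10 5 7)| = 10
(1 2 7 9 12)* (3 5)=(1 2 7 9 12)(3 5)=[0, 2, 7, 5, 4, 3, 6, 9, 8, 12, 10, 11, 1]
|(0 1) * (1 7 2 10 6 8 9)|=8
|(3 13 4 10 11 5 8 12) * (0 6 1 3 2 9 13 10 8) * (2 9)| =35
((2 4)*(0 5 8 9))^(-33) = ((0 5 8 9)(2 4))^(-33) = (0 9 8 5)(2 4)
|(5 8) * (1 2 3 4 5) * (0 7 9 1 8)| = 8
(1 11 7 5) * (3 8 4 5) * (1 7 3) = [0, 11, 2, 8, 5, 7, 6, 1, 4, 9, 10, 3] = (1 11 3 8 4 5 7)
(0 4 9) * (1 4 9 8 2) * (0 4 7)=(0 9 4 8 2 1 7)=[9, 7, 1, 3, 8, 5, 6, 0, 2, 4]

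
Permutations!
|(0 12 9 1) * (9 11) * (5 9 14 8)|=8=|(0 12 11 14 8 5 9 1)|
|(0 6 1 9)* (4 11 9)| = 6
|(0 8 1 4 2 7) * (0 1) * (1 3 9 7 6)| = |(0 8)(1 4 2 6)(3 9 7)| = 12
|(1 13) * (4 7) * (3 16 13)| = 4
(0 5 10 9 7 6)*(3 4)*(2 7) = (0 5 10 9 2 7 6)(3 4) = [5, 1, 7, 4, 3, 10, 0, 6, 8, 2, 9]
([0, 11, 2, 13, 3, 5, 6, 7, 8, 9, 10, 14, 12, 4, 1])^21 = [0, 1, 2, 3, 4, 5, 6, 7, 8, 9, 10, 11, 12, 13, 14]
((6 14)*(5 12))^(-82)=((5 12)(6 14))^(-82)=(14)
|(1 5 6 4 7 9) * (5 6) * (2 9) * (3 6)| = |(1 3 6 4 7 2 9)| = 7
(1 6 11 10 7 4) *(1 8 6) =[0, 1, 2, 3, 8, 5, 11, 4, 6, 9, 7, 10] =(4 8 6 11 10 7)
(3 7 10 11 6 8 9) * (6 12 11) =[0, 1, 2, 7, 4, 5, 8, 10, 9, 3, 6, 12, 11] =(3 7 10 6 8 9)(11 12)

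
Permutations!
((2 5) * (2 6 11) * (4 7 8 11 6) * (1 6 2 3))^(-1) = (1 3 11 8 7 4 5 2 6)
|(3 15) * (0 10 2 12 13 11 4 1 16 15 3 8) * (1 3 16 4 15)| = |(0 10 2 12 13 11 15 8)(1 4 3 16)| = 8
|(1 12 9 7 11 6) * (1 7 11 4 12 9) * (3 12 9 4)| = |(1 4 9 11 6 7 3 12)| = 8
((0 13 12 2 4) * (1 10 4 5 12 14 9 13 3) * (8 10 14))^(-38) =(0 10 13 14 3 4 8 9 1)(2 5 12)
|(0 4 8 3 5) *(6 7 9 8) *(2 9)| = |(0 4 6 7 2 9 8 3 5)| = 9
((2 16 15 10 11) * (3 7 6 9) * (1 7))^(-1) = ((1 7 6 9 3)(2 16 15 10 11))^(-1) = (1 3 9 6 7)(2 11 10 15 16)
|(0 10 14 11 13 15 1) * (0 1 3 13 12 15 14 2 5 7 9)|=6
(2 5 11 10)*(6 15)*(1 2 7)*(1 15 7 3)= (1 2 5 11 10 3)(6 7 15)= [0, 2, 5, 1, 4, 11, 7, 15, 8, 9, 3, 10, 12, 13, 14, 6]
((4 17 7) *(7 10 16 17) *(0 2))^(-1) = (0 2)(4 7)(10 17 16)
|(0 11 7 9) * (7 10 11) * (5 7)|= 4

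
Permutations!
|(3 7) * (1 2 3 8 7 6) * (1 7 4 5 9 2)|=8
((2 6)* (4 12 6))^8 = (12)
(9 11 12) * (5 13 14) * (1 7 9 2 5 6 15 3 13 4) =(1 7 9 11 12 2 5 4)(3 13 14 6 15) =[0, 7, 5, 13, 1, 4, 15, 9, 8, 11, 10, 12, 2, 14, 6, 3]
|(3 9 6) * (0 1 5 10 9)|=|(0 1 5 10 9 6 3)|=7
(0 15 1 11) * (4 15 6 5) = (0 6 5 4 15 1 11) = [6, 11, 2, 3, 15, 4, 5, 7, 8, 9, 10, 0, 12, 13, 14, 1]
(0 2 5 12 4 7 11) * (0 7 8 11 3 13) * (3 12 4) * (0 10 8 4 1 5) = (0 2)(1 5)(3 13 10 8 11 7 12) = [2, 5, 0, 13, 4, 1, 6, 12, 11, 9, 8, 7, 3, 10]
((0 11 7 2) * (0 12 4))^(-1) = (0 4 12 2 7 11)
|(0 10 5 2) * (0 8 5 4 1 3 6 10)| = |(1 3 6 10 4)(2 8 5)| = 15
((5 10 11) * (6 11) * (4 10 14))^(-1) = (4 14 5 11 6 10)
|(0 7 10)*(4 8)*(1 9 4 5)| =15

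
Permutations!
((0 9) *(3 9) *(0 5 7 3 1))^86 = (3 5)(7 9) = ((0 1)(3 9 5 7))^86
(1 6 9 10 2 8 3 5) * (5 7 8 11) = (1 6 9 10 2 11 5)(3 7 8) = [0, 6, 11, 7, 4, 1, 9, 8, 3, 10, 2, 5]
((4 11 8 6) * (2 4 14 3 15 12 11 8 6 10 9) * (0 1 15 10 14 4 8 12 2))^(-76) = ((0 1 15 2 8 14 3 10 9)(4 12 11 6))^(-76) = (0 14 1 3 15 10 2 9 8)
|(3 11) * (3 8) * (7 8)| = |(3 11 7 8)| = 4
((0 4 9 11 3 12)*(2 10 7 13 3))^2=((0 4 9 11 2 10 7 13 3 12))^2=(0 9 2 7 3)(4 11 10 13 12)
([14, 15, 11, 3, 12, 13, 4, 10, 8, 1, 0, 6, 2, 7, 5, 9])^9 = (15)(0 13)(2 12 4 6 11)(5 10)(7 14)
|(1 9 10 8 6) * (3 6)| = |(1 9 10 8 3 6)| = 6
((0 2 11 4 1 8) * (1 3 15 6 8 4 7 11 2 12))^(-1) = ((0 12 1 4 3 15 6 8)(7 11))^(-1) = (0 8 6 15 3 4 1 12)(7 11)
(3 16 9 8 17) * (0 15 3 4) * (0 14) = (0 15 3 16 9 8 17 4 14) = [15, 1, 2, 16, 14, 5, 6, 7, 17, 8, 10, 11, 12, 13, 0, 3, 9, 4]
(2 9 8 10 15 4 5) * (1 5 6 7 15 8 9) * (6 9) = (1 5 2)(4 9 6 7 15)(8 10) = [0, 5, 1, 3, 9, 2, 7, 15, 10, 6, 8, 11, 12, 13, 14, 4]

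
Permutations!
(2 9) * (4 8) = (2 9)(4 8) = [0, 1, 9, 3, 8, 5, 6, 7, 4, 2]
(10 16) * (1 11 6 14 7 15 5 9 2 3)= (1 11 6 14 7 15 5 9 2 3)(10 16)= [0, 11, 3, 1, 4, 9, 14, 15, 8, 2, 16, 6, 12, 13, 7, 5, 10]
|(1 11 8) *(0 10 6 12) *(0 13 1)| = |(0 10 6 12 13 1 11 8)| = 8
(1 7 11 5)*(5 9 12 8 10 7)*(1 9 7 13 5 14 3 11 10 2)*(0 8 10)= (0 8 2 1 14 3 11 7)(5 9 12 10 13)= [8, 14, 1, 11, 4, 9, 6, 0, 2, 12, 13, 7, 10, 5, 3]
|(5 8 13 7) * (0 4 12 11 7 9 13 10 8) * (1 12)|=14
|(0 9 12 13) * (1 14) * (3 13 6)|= 6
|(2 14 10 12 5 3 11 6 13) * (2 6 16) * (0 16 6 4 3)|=35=|(0 16 2 14 10 12 5)(3 11 6 13 4)|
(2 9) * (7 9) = [0, 1, 7, 3, 4, 5, 6, 9, 8, 2] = (2 7 9)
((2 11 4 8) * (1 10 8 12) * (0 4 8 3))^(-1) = ((0 4 12 1 10 3)(2 11 8))^(-1) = (0 3 10 1 12 4)(2 8 11)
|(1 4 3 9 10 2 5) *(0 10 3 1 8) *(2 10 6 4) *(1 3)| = 9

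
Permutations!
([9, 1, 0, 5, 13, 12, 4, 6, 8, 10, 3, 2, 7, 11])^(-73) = [2, 1, 11, 10, 6, 3, 7, 12, 8, 0, 9, 13, 5, 4]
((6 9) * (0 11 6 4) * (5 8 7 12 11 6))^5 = (12)(0 6 9 4)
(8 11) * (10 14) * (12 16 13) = (8 11)(10 14)(12 16 13) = [0, 1, 2, 3, 4, 5, 6, 7, 11, 9, 14, 8, 16, 12, 10, 15, 13]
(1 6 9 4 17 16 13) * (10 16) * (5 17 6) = (1 5 17 10 16 13)(4 6 9) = [0, 5, 2, 3, 6, 17, 9, 7, 8, 4, 16, 11, 12, 1, 14, 15, 13, 10]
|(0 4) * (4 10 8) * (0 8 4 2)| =5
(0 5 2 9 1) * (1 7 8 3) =(0 5 2 9 7 8 3 1) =[5, 0, 9, 1, 4, 2, 6, 8, 3, 7]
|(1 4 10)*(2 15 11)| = |(1 4 10)(2 15 11)| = 3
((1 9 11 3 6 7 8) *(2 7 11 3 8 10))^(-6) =(11)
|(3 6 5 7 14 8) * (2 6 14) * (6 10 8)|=|(2 10 8 3 14 6 5 7)|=8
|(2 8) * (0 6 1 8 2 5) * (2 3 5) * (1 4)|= 8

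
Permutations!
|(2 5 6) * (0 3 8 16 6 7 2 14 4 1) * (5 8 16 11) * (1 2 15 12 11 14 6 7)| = 36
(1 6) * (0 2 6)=(0 2 6 1)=[2, 0, 6, 3, 4, 5, 1]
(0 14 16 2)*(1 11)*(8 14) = (0 8 14 16 2)(1 11) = [8, 11, 0, 3, 4, 5, 6, 7, 14, 9, 10, 1, 12, 13, 16, 15, 2]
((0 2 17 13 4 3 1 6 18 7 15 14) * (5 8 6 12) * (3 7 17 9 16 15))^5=(0 14 15 16 9 2)(1 18 3 6 7 8 4 5 13 12 17)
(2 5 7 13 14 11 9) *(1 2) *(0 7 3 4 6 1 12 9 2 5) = [7, 5, 0, 4, 6, 3, 1, 13, 8, 12, 10, 2, 9, 14, 11] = (0 7 13 14 11 2)(1 5 3 4 6)(9 12)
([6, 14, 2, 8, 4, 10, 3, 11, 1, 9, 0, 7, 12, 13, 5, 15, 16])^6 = (16)(0 5 1 3)(6 10 14 8)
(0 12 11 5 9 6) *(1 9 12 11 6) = (0 11 5 12 6)(1 9) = [11, 9, 2, 3, 4, 12, 0, 7, 8, 1, 10, 5, 6]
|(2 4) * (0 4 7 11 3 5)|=|(0 4 2 7 11 3 5)|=7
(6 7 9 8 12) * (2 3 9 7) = (2 3 9 8 12 6) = [0, 1, 3, 9, 4, 5, 2, 7, 12, 8, 10, 11, 6]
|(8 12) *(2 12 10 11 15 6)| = 7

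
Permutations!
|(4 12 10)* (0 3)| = 6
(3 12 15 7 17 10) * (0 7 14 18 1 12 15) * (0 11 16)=(0 7 17 10 3 15 14 18 1 12 11 16)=[7, 12, 2, 15, 4, 5, 6, 17, 8, 9, 3, 16, 11, 13, 18, 14, 0, 10, 1]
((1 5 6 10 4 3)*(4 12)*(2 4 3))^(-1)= ((1 5 6 10 12 3)(2 4))^(-1)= (1 3 12 10 6 5)(2 4)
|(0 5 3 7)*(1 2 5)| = |(0 1 2 5 3 7)| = 6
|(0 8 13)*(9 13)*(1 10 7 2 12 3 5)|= 28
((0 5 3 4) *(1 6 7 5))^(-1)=((0 1 6 7 5 3 4))^(-1)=(0 4 3 5 7 6 1)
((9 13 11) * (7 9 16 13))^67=((7 9)(11 16 13))^67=(7 9)(11 16 13)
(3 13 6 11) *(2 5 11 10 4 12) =(2 5 11 3 13 6 10 4 12) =[0, 1, 5, 13, 12, 11, 10, 7, 8, 9, 4, 3, 2, 6]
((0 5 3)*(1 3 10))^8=(0 1 5 3 10)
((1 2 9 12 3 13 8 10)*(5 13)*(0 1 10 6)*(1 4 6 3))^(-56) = ((0 4 6)(1 2 9 12)(3 5 13 8))^(-56) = (13)(0 4 6)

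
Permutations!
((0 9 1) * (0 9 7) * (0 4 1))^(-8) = (0 4 9 7 1)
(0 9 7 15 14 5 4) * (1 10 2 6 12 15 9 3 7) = [3, 10, 6, 7, 0, 4, 12, 9, 8, 1, 2, 11, 15, 13, 5, 14] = (0 3 7 9 1 10 2 6 12 15 14 5 4)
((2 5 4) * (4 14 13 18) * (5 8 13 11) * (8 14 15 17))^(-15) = (2 17)(4 15)(5 18)(8 14)(11 13)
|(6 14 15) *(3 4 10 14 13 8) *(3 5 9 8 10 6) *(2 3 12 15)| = 42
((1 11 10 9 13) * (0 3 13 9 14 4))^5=(0 10 13 4 11 3 14 1)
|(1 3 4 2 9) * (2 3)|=|(1 2 9)(3 4)|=6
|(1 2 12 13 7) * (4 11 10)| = 15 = |(1 2 12 13 7)(4 11 10)|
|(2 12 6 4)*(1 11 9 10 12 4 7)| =14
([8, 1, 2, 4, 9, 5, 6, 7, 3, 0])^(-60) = [0, 1, 2, 3, 4, 5, 6, 7, 8, 9]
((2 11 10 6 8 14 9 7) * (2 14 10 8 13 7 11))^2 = (6 7 9 8)(10 13 14 11)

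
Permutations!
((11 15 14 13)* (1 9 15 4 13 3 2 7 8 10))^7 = ((1 9 15 14 3 2 7 8 10)(4 13 11))^7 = (1 8 2 14 9 10 7 3 15)(4 13 11)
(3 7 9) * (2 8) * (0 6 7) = (0 6 7 9 3)(2 8) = [6, 1, 8, 0, 4, 5, 7, 9, 2, 3]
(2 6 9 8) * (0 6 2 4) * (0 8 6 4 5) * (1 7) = (0 4 8 5)(1 7)(6 9) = [4, 7, 2, 3, 8, 0, 9, 1, 5, 6]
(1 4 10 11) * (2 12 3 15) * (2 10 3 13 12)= (1 4 3 15 10 11)(12 13)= [0, 4, 2, 15, 3, 5, 6, 7, 8, 9, 11, 1, 13, 12, 14, 10]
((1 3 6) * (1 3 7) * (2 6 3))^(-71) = (1 7)(2 6)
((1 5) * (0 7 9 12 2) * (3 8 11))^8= ((0 7 9 12 2)(1 5)(3 8 11))^8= (0 12 7 2 9)(3 11 8)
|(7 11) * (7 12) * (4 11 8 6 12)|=|(4 11)(6 12 7 8)|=4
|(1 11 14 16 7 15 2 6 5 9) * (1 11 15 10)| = 11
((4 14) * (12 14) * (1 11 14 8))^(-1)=((1 11 14 4 12 8))^(-1)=(1 8 12 4 14 11)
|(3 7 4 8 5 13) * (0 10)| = |(0 10)(3 7 4 8 5 13)| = 6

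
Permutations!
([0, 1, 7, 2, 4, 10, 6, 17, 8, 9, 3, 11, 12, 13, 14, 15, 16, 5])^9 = [0, 1, 5, 17, 4, 2, 6, 10, 8, 9, 7, 11, 12, 13, 14, 15, 16, 3]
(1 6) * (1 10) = (1 6 10) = [0, 6, 2, 3, 4, 5, 10, 7, 8, 9, 1]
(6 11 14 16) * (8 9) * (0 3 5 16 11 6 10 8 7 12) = [3, 1, 2, 5, 4, 16, 6, 12, 9, 7, 8, 14, 0, 13, 11, 15, 10] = (0 3 5 16 10 8 9 7 12)(11 14)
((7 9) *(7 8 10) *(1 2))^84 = (10)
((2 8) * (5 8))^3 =(8)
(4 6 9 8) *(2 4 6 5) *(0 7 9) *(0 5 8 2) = [7, 1, 4, 3, 8, 0, 5, 9, 6, 2] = (0 7 9 2 4 8 6 5)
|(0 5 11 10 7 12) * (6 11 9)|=8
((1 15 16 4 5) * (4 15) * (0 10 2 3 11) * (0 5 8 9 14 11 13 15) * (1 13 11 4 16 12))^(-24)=(0 1 15 5 3 10 16 12 13 11 2)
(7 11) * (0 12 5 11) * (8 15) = (0 12 5 11 7)(8 15) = [12, 1, 2, 3, 4, 11, 6, 0, 15, 9, 10, 7, 5, 13, 14, 8]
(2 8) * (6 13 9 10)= (2 8)(6 13 9 10)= [0, 1, 8, 3, 4, 5, 13, 7, 2, 10, 6, 11, 12, 9]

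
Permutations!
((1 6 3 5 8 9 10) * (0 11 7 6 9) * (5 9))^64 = ((0 11 7 6 3 9 10 1 5 8))^64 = (0 3 5 7 10)(1 11 9 8 6)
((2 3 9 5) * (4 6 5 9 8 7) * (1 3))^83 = ((9)(1 3 8 7 4 6 5 2))^83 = (9)(1 7 5 3 4 2 8 6)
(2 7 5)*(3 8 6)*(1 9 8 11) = (1 9 8 6 3 11)(2 7 5) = [0, 9, 7, 11, 4, 2, 3, 5, 6, 8, 10, 1]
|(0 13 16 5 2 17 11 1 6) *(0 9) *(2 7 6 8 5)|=|(0 13 16 2 17 11 1 8 5 7 6 9)|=12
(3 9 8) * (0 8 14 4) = (0 8 3 9 14 4) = [8, 1, 2, 9, 0, 5, 6, 7, 3, 14, 10, 11, 12, 13, 4]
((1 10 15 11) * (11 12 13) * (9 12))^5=(1 13 9 10 11 12 15)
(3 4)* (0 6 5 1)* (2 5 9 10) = (0 6 9 10 2 5 1)(3 4) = [6, 0, 5, 4, 3, 1, 9, 7, 8, 10, 2]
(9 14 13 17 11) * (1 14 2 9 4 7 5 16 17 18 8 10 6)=(1 14 13 18 8 10 6)(2 9)(4 7 5 16 17 11)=[0, 14, 9, 3, 7, 16, 1, 5, 10, 2, 6, 4, 12, 18, 13, 15, 17, 11, 8]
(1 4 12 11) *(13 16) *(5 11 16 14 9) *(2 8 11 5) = (1 4 12 16 13 14 9 2 8 11) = [0, 4, 8, 3, 12, 5, 6, 7, 11, 2, 10, 1, 16, 14, 9, 15, 13]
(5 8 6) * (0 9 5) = [9, 1, 2, 3, 4, 8, 0, 7, 6, 5] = (0 9 5 8 6)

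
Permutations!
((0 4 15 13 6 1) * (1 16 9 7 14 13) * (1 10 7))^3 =(0 10 13 9 4 7 6 1 15 14 16)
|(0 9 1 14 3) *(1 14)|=4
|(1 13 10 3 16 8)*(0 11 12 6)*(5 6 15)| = 6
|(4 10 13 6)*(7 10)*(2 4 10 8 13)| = |(2 4 7 8 13 6 10)| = 7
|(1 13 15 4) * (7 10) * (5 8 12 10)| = 20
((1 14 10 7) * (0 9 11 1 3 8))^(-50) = ((0 9 11 1 14 10 7 3 8))^(-50) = (0 14 8 1 3 11 7 9 10)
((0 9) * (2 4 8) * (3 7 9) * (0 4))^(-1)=((0 3 7 9 4 8 2))^(-1)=(0 2 8 4 9 7 3)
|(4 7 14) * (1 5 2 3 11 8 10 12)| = 24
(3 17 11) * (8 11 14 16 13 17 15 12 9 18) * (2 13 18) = (2 13 17 14 16 18 8 11 3 15 12 9) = [0, 1, 13, 15, 4, 5, 6, 7, 11, 2, 10, 3, 9, 17, 16, 12, 18, 14, 8]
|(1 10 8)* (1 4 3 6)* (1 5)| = 7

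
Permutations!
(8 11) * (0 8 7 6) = (0 8 11 7 6) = [8, 1, 2, 3, 4, 5, 0, 6, 11, 9, 10, 7]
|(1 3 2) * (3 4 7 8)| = 6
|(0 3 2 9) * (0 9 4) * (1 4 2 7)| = 5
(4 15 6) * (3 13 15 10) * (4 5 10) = (3 13 15 6 5 10) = [0, 1, 2, 13, 4, 10, 5, 7, 8, 9, 3, 11, 12, 15, 14, 6]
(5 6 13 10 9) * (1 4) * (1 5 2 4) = [0, 1, 4, 3, 5, 6, 13, 7, 8, 2, 9, 11, 12, 10] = (2 4 5 6 13 10 9)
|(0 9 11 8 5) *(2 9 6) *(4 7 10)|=21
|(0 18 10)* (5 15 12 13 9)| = |(0 18 10)(5 15 12 13 9)| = 15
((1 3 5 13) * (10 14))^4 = (14)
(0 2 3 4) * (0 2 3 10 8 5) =(0 3 4 2 10 8 5) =[3, 1, 10, 4, 2, 0, 6, 7, 5, 9, 8]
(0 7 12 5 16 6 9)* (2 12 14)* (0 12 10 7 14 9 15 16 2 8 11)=(0 14 8 11)(2 10 7 9 12 5)(6 15 16)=[14, 1, 10, 3, 4, 2, 15, 9, 11, 12, 7, 0, 5, 13, 8, 16, 6]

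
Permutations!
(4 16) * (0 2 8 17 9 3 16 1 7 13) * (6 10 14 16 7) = [2, 6, 8, 7, 1, 5, 10, 13, 17, 3, 14, 11, 12, 0, 16, 15, 4, 9] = (0 2 8 17 9 3 7 13)(1 6 10 14 16 4)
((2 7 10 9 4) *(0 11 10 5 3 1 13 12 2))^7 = (13)(0 10 4 11 9)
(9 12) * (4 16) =(4 16)(9 12) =[0, 1, 2, 3, 16, 5, 6, 7, 8, 12, 10, 11, 9, 13, 14, 15, 4]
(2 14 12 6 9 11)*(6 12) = (2 14 6 9 11) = [0, 1, 14, 3, 4, 5, 9, 7, 8, 11, 10, 2, 12, 13, 6]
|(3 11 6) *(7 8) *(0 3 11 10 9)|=4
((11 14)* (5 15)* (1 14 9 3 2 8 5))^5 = ((1 14 11 9 3 2 8 5 15))^5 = (1 2 14 8 11 5 9 15 3)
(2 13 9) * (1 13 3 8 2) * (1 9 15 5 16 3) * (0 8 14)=[8, 13, 1, 14, 4, 16, 6, 7, 2, 9, 10, 11, 12, 15, 0, 5, 3]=(0 8 2 1 13 15 5 16 3 14)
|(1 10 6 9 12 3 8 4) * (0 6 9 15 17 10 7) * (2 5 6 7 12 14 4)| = 26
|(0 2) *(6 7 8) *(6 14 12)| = 10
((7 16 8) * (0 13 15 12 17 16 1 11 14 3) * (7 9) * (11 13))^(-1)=(0 3 14 11)(1 7 9 8 16 17 12 15 13)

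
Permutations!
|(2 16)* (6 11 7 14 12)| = 10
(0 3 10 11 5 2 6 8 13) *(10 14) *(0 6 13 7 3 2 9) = (0 2 13 6 8 7 3 14 10 11 5 9) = [2, 1, 13, 14, 4, 9, 8, 3, 7, 0, 11, 5, 12, 6, 10]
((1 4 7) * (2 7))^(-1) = (1 7 2 4) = ((1 4 2 7))^(-1)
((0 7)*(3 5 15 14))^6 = (3 15)(5 14)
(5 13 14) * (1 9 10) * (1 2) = (1 9 10 2)(5 13 14) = [0, 9, 1, 3, 4, 13, 6, 7, 8, 10, 2, 11, 12, 14, 5]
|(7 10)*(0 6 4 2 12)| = 10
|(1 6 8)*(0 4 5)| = 3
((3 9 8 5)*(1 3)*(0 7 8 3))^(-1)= ((0 7 8 5 1)(3 9))^(-1)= (0 1 5 8 7)(3 9)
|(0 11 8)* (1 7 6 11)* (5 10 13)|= |(0 1 7 6 11 8)(5 10 13)|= 6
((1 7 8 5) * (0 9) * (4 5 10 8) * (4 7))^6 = ((0 9)(1 4 5)(8 10))^6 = (10)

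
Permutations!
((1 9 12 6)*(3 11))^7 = (1 6 12 9)(3 11)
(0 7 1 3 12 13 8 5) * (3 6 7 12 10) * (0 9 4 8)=(0 12 13)(1 6 7)(3 10)(4 8 5 9)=[12, 6, 2, 10, 8, 9, 7, 1, 5, 4, 3, 11, 13, 0]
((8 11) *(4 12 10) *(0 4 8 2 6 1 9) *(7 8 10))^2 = (0 12 8 2 1)(4 7 11 6 9)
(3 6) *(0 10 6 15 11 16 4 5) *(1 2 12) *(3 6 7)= (0 10 7 3 15 11 16 4 5)(1 2 12)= [10, 2, 12, 15, 5, 0, 6, 3, 8, 9, 7, 16, 1, 13, 14, 11, 4]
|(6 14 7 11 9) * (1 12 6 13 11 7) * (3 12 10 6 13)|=|(1 10 6 14)(3 12 13 11 9)|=20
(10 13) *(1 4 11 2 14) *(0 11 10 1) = (0 11 2 14)(1 4 10 13) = [11, 4, 14, 3, 10, 5, 6, 7, 8, 9, 13, 2, 12, 1, 0]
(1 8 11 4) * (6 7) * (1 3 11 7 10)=[0, 8, 2, 11, 3, 5, 10, 6, 7, 9, 1, 4]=(1 8 7 6 10)(3 11 4)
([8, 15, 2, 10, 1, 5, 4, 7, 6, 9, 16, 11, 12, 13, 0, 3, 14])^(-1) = (0 14 16 10 3 15 1 4 6 8)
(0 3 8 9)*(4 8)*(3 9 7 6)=(0 9)(3 4 8 7 6)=[9, 1, 2, 4, 8, 5, 3, 6, 7, 0]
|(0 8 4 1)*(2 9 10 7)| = 4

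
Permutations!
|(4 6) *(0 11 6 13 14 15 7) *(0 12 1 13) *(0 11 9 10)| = |(0 9 10)(1 13 14 15 7 12)(4 11 6)| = 6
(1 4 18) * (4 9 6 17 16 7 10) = (1 9 6 17 16 7 10 4 18) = [0, 9, 2, 3, 18, 5, 17, 10, 8, 6, 4, 11, 12, 13, 14, 15, 7, 16, 1]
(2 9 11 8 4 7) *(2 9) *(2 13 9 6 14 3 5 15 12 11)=[0, 1, 13, 5, 7, 15, 14, 6, 4, 2, 10, 8, 11, 9, 3, 12]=(2 13 9)(3 5 15 12 11 8 4 7 6 14)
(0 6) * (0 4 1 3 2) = (0 6 4 1 3 2) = [6, 3, 0, 2, 1, 5, 4]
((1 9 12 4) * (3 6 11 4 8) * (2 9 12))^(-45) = (1 6 12 11 8 4 3)(2 9)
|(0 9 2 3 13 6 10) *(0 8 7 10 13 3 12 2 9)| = |(2 12)(6 13)(7 10 8)| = 6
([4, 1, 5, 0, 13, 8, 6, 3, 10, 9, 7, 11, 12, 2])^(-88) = [13, 1, 8, 4, 2, 10, 6, 0, 7, 9, 3, 11, 12, 5]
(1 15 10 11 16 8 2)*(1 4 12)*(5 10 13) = [0, 15, 4, 3, 12, 10, 6, 7, 2, 9, 11, 16, 1, 5, 14, 13, 8] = (1 15 13 5 10 11 16 8 2 4 12)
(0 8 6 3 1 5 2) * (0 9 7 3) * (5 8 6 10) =(0 6)(1 8 10 5 2 9 7 3) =[6, 8, 9, 1, 4, 2, 0, 3, 10, 7, 5]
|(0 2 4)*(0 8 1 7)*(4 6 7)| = 12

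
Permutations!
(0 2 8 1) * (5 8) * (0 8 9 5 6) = (0 2 6)(1 8)(5 9) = [2, 8, 6, 3, 4, 9, 0, 7, 1, 5]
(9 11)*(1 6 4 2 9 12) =(1 6 4 2 9 11 12) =[0, 6, 9, 3, 2, 5, 4, 7, 8, 11, 10, 12, 1]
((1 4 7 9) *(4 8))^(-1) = (1 9 7 4 8) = ((1 8 4 7 9))^(-1)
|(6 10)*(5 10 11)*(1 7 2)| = 12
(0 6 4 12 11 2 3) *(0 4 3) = (0 6 3 4 12 11 2) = [6, 1, 0, 4, 12, 5, 3, 7, 8, 9, 10, 2, 11]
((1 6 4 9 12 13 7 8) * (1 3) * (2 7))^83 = (1 9 2 3 4 13 8 6 12 7)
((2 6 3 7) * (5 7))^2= ((2 6 3 5 7))^2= (2 3 7 6 5)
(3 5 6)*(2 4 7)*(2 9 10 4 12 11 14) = [0, 1, 12, 5, 7, 6, 3, 9, 8, 10, 4, 14, 11, 13, 2] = (2 12 11 14)(3 5 6)(4 7 9 10)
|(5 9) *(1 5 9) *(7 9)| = |(1 5)(7 9)| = 2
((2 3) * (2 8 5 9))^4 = (2 9 5 8 3)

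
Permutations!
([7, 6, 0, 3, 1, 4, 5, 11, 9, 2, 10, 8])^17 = (0 2 9 8 11 7)(1 6 5 4)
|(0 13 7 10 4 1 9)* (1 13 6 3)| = |(0 6 3 1 9)(4 13 7 10)| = 20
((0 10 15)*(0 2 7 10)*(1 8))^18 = ((1 8)(2 7 10 15))^18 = (2 10)(7 15)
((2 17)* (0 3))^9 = (0 3)(2 17)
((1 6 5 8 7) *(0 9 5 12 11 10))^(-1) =(0 10 11 12 6 1 7 8 5 9)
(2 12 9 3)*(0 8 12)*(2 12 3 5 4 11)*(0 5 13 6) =(0 8 3 12 9 13 6)(2 5 4 11) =[8, 1, 5, 12, 11, 4, 0, 7, 3, 13, 10, 2, 9, 6]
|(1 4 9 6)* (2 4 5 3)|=7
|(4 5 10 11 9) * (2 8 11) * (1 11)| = 8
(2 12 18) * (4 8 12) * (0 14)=(0 14)(2 4 8 12 18)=[14, 1, 4, 3, 8, 5, 6, 7, 12, 9, 10, 11, 18, 13, 0, 15, 16, 17, 2]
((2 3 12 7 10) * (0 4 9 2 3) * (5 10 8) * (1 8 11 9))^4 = (0 5 7)(1 3 9)(2 8 12)(4 10 11)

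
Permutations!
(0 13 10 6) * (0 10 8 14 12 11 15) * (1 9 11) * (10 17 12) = (0 13 8 14 10 6 17 12 1 9 11 15) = [13, 9, 2, 3, 4, 5, 17, 7, 14, 11, 6, 15, 1, 8, 10, 0, 16, 12]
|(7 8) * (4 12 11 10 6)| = |(4 12 11 10 6)(7 8)| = 10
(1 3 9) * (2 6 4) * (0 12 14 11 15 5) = [12, 3, 6, 9, 2, 0, 4, 7, 8, 1, 10, 15, 14, 13, 11, 5] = (0 12 14 11 15 5)(1 3 9)(2 6 4)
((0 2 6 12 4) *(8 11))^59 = ((0 2 6 12 4)(8 11))^59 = (0 4 12 6 2)(8 11)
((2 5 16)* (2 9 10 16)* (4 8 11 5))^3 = ((2 4 8 11 5)(9 10 16))^3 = (16)(2 11 4 5 8)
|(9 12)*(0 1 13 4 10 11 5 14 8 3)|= 10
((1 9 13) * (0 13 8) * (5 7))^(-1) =(0 8 9 1 13)(5 7)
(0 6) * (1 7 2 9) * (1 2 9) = (0 6)(1 7 9 2) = [6, 7, 1, 3, 4, 5, 0, 9, 8, 2]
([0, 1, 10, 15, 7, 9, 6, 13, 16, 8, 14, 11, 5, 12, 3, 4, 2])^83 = (2 4 9 14 13 16 15 5 10 7 8 3 12)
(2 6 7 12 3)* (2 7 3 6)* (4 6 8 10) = (3 7 12 8 10 4 6) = [0, 1, 2, 7, 6, 5, 3, 12, 10, 9, 4, 11, 8]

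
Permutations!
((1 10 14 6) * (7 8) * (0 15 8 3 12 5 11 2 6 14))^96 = ((0 15 8 7 3 12 5 11 2 6 1 10))^96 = (15)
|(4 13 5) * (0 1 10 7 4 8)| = 8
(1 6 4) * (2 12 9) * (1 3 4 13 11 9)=(1 6 13 11 9 2 12)(3 4)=[0, 6, 12, 4, 3, 5, 13, 7, 8, 2, 10, 9, 1, 11]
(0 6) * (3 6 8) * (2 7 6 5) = (0 8 3 5 2 7 6) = [8, 1, 7, 5, 4, 2, 0, 6, 3]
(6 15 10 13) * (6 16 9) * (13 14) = (6 15 10 14 13 16 9) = [0, 1, 2, 3, 4, 5, 15, 7, 8, 6, 14, 11, 12, 16, 13, 10, 9]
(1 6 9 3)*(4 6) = (1 4 6 9 3) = [0, 4, 2, 1, 6, 5, 9, 7, 8, 3]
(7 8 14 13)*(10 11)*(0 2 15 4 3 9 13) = (0 2 15 4 3 9 13 7 8 14)(10 11) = [2, 1, 15, 9, 3, 5, 6, 8, 14, 13, 11, 10, 12, 7, 0, 4]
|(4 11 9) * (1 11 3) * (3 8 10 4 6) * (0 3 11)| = 3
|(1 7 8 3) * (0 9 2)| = 12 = |(0 9 2)(1 7 8 3)|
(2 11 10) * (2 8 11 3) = [0, 1, 3, 2, 4, 5, 6, 7, 11, 9, 8, 10] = (2 3)(8 11 10)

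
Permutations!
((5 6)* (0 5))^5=(0 6 5)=((0 5 6))^5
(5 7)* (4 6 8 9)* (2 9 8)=(2 9 4 6)(5 7)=[0, 1, 9, 3, 6, 7, 2, 5, 8, 4]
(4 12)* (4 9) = (4 12 9) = [0, 1, 2, 3, 12, 5, 6, 7, 8, 4, 10, 11, 9]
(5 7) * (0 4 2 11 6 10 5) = (0 4 2 11 6 10 5 7) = [4, 1, 11, 3, 2, 7, 10, 0, 8, 9, 5, 6]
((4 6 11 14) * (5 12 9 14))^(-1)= (4 14 9 12 5 11 6)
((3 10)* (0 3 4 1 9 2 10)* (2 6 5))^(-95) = (0 3)(1 5 4 6 10 9 2)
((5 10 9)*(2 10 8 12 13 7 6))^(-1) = ((2 10 9 5 8 12 13 7 6))^(-1) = (2 6 7 13 12 8 5 9 10)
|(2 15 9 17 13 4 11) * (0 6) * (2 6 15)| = 8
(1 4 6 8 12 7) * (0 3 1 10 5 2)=(0 3 1 4 6 8 12 7 10 5 2)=[3, 4, 0, 1, 6, 2, 8, 10, 12, 9, 5, 11, 7]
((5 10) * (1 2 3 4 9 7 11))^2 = ((1 2 3 4 9 7 11)(5 10))^2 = (1 3 9 11 2 4 7)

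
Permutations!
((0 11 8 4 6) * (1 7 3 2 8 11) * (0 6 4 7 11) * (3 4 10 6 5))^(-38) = ((0 1 11)(2 8 7 4 10 6 5 3))^(-38) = (0 1 11)(2 7 10 5)(3 8 4 6)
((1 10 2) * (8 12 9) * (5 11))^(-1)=((1 10 2)(5 11)(8 12 9))^(-1)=(1 2 10)(5 11)(8 9 12)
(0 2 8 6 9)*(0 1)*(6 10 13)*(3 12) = [2, 0, 8, 12, 4, 5, 9, 7, 10, 1, 13, 11, 3, 6] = (0 2 8 10 13 6 9 1)(3 12)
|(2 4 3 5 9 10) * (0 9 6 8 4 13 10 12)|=15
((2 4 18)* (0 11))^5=(0 11)(2 18 4)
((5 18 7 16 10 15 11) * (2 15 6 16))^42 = ((2 15 11 5 18 7)(6 16 10))^42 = (18)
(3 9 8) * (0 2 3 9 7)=(0 2 3 7)(8 9)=[2, 1, 3, 7, 4, 5, 6, 0, 9, 8]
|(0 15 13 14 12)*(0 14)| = |(0 15 13)(12 14)| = 6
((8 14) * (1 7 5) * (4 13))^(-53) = (1 7 5)(4 13)(8 14)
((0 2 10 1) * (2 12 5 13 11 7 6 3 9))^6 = (0 6)(1 7)(2 13)(3 12)(5 9)(10 11)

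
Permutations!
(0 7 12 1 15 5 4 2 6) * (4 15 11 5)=(0 7 12 1 11 5 15 4 2 6)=[7, 11, 6, 3, 2, 15, 0, 12, 8, 9, 10, 5, 1, 13, 14, 4]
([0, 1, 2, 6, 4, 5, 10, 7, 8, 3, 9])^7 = (3 9 10 6)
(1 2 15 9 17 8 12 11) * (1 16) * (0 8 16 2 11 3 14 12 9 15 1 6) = (0 8 9 17 16 6)(1 11 2)(3 14 12) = [8, 11, 1, 14, 4, 5, 0, 7, 9, 17, 10, 2, 3, 13, 12, 15, 6, 16]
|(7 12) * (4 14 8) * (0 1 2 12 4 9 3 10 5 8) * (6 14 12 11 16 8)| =12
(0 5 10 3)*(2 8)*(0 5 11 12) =(0 11 12)(2 8)(3 5 10) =[11, 1, 8, 5, 4, 10, 6, 7, 2, 9, 3, 12, 0]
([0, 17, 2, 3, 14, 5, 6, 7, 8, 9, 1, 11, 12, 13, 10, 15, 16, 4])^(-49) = [0, 17, 2, 3, 14, 5, 6, 7, 8, 9, 1, 11, 12, 13, 10, 15, 16, 4]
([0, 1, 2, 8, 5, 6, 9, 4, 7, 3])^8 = [0, 1, 2, 8, 5, 6, 9, 4, 7, 3]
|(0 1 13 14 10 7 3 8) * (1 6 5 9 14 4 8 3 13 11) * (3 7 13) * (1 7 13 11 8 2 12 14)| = 18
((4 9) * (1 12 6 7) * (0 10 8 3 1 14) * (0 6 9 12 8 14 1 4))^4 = (0 7 4 10 1 12 14 8 9 6 3)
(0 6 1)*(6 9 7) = (0 9 7 6 1) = [9, 0, 2, 3, 4, 5, 1, 6, 8, 7]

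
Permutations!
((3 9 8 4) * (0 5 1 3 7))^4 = (0 9)(1 4)(3 7)(5 8)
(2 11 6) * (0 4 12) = (0 4 12)(2 11 6) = [4, 1, 11, 3, 12, 5, 2, 7, 8, 9, 10, 6, 0]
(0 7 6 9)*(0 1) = (0 7 6 9 1) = [7, 0, 2, 3, 4, 5, 9, 6, 8, 1]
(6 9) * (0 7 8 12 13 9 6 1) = (0 7 8 12 13 9 1) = [7, 0, 2, 3, 4, 5, 6, 8, 12, 1, 10, 11, 13, 9]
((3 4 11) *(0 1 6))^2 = (0 6 1)(3 11 4)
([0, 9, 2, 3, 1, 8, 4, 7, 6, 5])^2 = (1 5 6)(4 9 8)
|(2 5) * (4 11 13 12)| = 4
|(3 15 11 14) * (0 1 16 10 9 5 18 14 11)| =10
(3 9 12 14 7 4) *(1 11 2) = (1 11 2)(3 9 12 14 7 4) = [0, 11, 1, 9, 3, 5, 6, 4, 8, 12, 10, 2, 14, 13, 7]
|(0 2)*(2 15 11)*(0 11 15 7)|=2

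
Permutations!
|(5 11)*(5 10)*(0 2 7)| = 3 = |(0 2 7)(5 11 10)|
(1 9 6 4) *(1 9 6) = (1 6 4 9) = [0, 6, 2, 3, 9, 5, 4, 7, 8, 1]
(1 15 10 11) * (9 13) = (1 15 10 11)(9 13) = [0, 15, 2, 3, 4, 5, 6, 7, 8, 13, 11, 1, 12, 9, 14, 10]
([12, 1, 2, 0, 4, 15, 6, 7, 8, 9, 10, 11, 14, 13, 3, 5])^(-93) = (0 3 14 12)(5 15)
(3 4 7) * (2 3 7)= (7)(2 3 4)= [0, 1, 3, 4, 2, 5, 6, 7]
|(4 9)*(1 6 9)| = |(1 6 9 4)| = 4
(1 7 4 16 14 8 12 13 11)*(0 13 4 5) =(0 13 11 1 7 5)(4 16 14 8 12) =[13, 7, 2, 3, 16, 0, 6, 5, 12, 9, 10, 1, 4, 11, 8, 15, 14]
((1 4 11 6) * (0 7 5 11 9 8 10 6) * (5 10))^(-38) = ((0 7 10 6 1 4 9 8 5 11))^(-38) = (0 10 1 9 5)(4 8 11 7 6)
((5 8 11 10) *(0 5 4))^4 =((0 5 8 11 10 4))^4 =(0 10 8)(4 11 5)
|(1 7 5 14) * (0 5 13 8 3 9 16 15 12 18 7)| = 36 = |(0 5 14 1)(3 9 16 15 12 18 7 13 8)|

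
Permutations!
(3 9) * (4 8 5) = (3 9)(4 8 5) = [0, 1, 2, 9, 8, 4, 6, 7, 5, 3]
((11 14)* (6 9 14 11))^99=(14)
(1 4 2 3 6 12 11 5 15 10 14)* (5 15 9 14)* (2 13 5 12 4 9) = (1 9 14)(2 3 6 4 13 5)(10 12 11 15) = [0, 9, 3, 6, 13, 2, 4, 7, 8, 14, 12, 15, 11, 5, 1, 10]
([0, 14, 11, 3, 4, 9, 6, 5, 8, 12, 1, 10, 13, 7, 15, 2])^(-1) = (1 10 11 2 15 14)(5 7 13 12 9)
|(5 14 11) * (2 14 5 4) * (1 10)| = 4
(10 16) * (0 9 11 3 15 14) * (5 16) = [9, 1, 2, 15, 4, 16, 6, 7, 8, 11, 5, 3, 12, 13, 0, 14, 10] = (0 9 11 3 15 14)(5 16 10)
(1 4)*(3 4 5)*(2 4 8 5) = [0, 2, 4, 8, 1, 3, 6, 7, 5] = (1 2 4)(3 8 5)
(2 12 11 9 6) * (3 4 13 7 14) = (2 12 11 9 6)(3 4 13 7 14) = [0, 1, 12, 4, 13, 5, 2, 14, 8, 6, 10, 9, 11, 7, 3]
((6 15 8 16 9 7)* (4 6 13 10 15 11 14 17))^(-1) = ((4 6 11 14 17)(7 13 10 15 8 16 9))^(-1) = (4 17 14 11 6)(7 9 16 8 15 10 13)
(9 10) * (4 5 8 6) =(4 5 8 6)(9 10) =[0, 1, 2, 3, 5, 8, 4, 7, 6, 10, 9]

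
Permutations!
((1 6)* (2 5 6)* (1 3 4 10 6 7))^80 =((1 2 5 7)(3 4 10 6))^80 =(10)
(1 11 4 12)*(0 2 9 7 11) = (0 2 9 7 11 4 12 1) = [2, 0, 9, 3, 12, 5, 6, 11, 8, 7, 10, 4, 1]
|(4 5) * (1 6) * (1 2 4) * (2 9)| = 6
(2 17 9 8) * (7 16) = (2 17 9 8)(7 16) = [0, 1, 17, 3, 4, 5, 6, 16, 2, 8, 10, 11, 12, 13, 14, 15, 7, 9]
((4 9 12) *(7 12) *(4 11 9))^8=((7 12 11 9))^8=(12)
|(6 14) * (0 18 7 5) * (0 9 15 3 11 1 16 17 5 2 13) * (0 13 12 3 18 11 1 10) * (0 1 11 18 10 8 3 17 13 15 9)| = |(0 18 7 2 12 17 5)(1 16 13 15 10)(3 11 8)(6 14)| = 210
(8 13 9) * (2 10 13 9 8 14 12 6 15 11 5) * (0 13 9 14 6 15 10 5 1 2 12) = (0 13 8 14)(1 2 5 12 15 11)(6 10 9) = [13, 2, 5, 3, 4, 12, 10, 7, 14, 6, 9, 1, 15, 8, 0, 11]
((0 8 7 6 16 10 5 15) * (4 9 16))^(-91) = (0 15 5 10 16 9 4 6 7 8) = ((0 8 7 6 4 9 16 10 5 15))^(-91)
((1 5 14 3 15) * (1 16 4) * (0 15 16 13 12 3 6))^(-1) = (0 6 14 5 1 4 16 3 12 13 15)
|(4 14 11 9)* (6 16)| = 4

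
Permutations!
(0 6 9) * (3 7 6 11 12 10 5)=[11, 1, 2, 7, 4, 3, 9, 6, 8, 0, 5, 12, 10]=(0 11 12 10 5 3 7 6 9)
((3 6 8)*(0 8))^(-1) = (0 6 3 8)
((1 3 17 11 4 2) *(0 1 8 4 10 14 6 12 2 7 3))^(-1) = ((0 1)(2 8 4 7 3 17 11 10 14 6 12))^(-1) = (0 1)(2 12 6 14 10 11 17 3 7 4 8)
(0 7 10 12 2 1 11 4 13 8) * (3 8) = [7, 11, 1, 8, 13, 5, 6, 10, 0, 9, 12, 4, 2, 3] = (0 7 10 12 2 1 11 4 13 3 8)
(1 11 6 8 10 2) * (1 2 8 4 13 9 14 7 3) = (1 11 6 4 13 9 14 7 3)(8 10) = [0, 11, 2, 1, 13, 5, 4, 3, 10, 14, 8, 6, 12, 9, 7]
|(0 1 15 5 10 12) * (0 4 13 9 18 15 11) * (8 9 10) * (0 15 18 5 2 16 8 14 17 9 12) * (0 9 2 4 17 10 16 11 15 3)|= 12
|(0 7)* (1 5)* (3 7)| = 6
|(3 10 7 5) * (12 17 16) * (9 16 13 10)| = 9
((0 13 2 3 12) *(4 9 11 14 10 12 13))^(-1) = (0 12 10 14 11 9 4)(2 13 3)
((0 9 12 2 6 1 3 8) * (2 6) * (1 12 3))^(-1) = (0 8 3 9)(6 12)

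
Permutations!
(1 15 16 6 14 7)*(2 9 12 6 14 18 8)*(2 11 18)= (1 15 16 14 7)(2 9 12 6)(8 11 18)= [0, 15, 9, 3, 4, 5, 2, 1, 11, 12, 10, 18, 6, 13, 7, 16, 14, 17, 8]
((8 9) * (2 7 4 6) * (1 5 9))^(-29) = ((1 5 9 8)(2 7 4 6))^(-29) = (1 8 9 5)(2 6 4 7)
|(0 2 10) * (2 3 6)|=|(0 3 6 2 10)|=5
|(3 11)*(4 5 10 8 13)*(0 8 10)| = 10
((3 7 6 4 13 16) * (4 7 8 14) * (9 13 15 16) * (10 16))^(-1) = (3 16 10 15 4 14 8)(6 7)(9 13)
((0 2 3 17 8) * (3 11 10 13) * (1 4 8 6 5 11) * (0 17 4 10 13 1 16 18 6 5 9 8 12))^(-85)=((0 2 16 18 6 9 8 17 5 11 13 3 4 12)(1 10))^(-85)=(0 12 4 3 13 11 5 17 8 9 6 18 16 2)(1 10)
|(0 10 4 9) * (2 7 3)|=12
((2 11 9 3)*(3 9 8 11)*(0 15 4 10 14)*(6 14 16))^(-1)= (0 14 6 16 10 4 15)(2 3)(8 11)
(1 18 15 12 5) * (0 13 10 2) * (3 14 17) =(0 13 10 2)(1 18 15 12 5)(3 14 17) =[13, 18, 0, 14, 4, 1, 6, 7, 8, 9, 2, 11, 5, 10, 17, 12, 16, 3, 15]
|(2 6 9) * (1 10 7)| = 3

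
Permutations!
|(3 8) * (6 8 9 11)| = 5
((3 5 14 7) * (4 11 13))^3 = (3 7 14 5)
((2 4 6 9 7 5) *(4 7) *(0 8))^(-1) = ((0 8)(2 7 5)(4 6 9))^(-1) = (0 8)(2 5 7)(4 9 6)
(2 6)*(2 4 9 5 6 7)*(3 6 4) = (2 7)(3 6)(4 9 5) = [0, 1, 7, 6, 9, 4, 3, 2, 8, 5]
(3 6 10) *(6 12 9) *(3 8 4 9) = [0, 1, 2, 12, 9, 5, 10, 7, 4, 6, 8, 11, 3] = (3 12)(4 9 6 10 8)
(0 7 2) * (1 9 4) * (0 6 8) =[7, 9, 6, 3, 1, 5, 8, 2, 0, 4] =(0 7 2 6 8)(1 9 4)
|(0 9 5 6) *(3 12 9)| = 6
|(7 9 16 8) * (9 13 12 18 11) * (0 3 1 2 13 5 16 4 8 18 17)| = 56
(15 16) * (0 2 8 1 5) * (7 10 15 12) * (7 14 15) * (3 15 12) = (0 2 8 1 5)(3 15 16)(7 10)(12 14) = [2, 5, 8, 15, 4, 0, 6, 10, 1, 9, 7, 11, 14, 13, 12, 16, 3]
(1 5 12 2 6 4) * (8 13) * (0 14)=[14, 5, 6, 3, 1, 12, 4, 7, 13, 9, 10, 11, 2, 8, 0]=(0 14)(1 5 12 2 6 4)(8 13)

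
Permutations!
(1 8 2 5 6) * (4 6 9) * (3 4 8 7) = (1 7 3 4 6)(2 5 9 8) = [0, 7, 5, 4, 6, 9, 1, 3, 2, 8]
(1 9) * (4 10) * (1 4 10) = (10)(1 9 4) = [0, 9, 2, 3, 1, 5, 6, 7, 8, 4, 10]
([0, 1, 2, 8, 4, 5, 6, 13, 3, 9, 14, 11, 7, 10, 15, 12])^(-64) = (7 10 15)(12 13 14)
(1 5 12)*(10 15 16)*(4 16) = [0, 5, 2, 3, 16, 12, 6, 7, 8, 9, 15, 11, 1, 13, 14, 4, 10] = (1 5 12)(4 16 10 15)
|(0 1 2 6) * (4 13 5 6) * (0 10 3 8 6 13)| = |(0 1 2 4)(3 8 6 10)(5 13)| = 4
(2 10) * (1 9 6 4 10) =(1 9 6 4 10 2) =[0, 9, 1, 3, 10, 5, 4, 7, 8, 6, 2]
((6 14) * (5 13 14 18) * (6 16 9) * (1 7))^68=((1 7)(5 13 14 16 9 6 18))^68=(5 6 16 13 18 9 14)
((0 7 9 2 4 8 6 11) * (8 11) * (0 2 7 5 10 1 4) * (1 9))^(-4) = (0 1 5 4 10 11 9 2 7)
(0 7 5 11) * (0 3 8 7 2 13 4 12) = (0 2 13 4 12)(3 8 7 5 11) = [2, 1, 13, 8, 12, 11, 6, 5, 7, 9, 10, 3, 0, 4]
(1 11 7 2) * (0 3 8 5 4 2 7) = (0 3 8 5 4 2 1 11) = [3, 11, 1, 8, 2, 4, 6, 7, 5, 9, 10, 0]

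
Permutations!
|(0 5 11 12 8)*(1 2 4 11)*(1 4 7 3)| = |(0 5 4 11 12 8)(1 2 7 3)| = 12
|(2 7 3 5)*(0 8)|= |(0 8)(2 7 3 5)|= 4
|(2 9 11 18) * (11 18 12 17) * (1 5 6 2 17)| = |(1 5 6 2 9 18 17 11 12)| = 9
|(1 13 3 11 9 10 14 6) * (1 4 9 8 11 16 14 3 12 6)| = 10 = |(1 13 12 6 4 9 10 3 16 14)(8 11)|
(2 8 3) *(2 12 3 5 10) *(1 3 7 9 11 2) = (1 3 12 7 9 11 2 8 5 10) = [0, 3, 8, 12, 4, 10, 6, 9, 5, 11, 1, 2, 7]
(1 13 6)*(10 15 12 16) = (1 13 6)(10 15 12 16) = [0, 13, 2, 3, 4, 5, 1, 7, 8, 9, 15, 11, 16, 6, 14, 12, 10]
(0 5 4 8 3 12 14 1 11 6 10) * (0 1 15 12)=(0 5 4 8 3)(1 11 6 10)(12 14 15)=[5, 11, 2, 0, 8, 4, 10, 7, 3, 9, 1, 6, 14, 13, 15, 12]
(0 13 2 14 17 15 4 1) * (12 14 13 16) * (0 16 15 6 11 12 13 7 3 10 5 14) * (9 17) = (0 15 4 1 16 13 2 7 3 10 5 14 9 17 6 11 12) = [15, 16, 7, 10, 1, 14, 11, 3, 8, 17, 5, 12, 0, 2, 9, 4, 13, 6]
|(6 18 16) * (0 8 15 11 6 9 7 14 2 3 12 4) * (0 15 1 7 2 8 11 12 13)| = 36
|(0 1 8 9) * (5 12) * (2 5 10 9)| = 8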